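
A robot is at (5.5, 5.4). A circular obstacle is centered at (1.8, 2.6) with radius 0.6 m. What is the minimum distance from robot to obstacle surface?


center_dist = sqrt((5.5-1.8)^2 + (5.4-2.6)^2)
= sqrt(13.69 + 7.84)
= 4.64
min_dist = center_dist - radius = 4.64 - 0.6 = 4.04 m


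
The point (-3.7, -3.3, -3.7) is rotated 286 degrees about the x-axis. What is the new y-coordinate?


Rotation about x-axis: y' = y*cos(theta) - z*sin(theta)
= -3.3 * 0.2756 - -3.7 * -0.9613
= -4.4663


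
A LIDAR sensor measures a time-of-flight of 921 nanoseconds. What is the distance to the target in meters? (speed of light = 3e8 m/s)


tof = 921 ns = 9.21e-07 s
dist = c * tof / 2
= 3e8 * 9.21e-07 / 2
= 138.15 m


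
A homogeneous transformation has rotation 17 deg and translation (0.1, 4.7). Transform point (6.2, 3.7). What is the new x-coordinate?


x' = cos(theta)*px - sin(theta)*py + tx
= 0.9563*6.2 - 0.2924*3.7 + 0.1
= 4.9473


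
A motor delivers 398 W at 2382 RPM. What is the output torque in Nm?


omega = 2382 * 2*pi/60 = 249.4425 rad/s
tau = P / omega = 398 / 249.4425
= 1.5956 Nm


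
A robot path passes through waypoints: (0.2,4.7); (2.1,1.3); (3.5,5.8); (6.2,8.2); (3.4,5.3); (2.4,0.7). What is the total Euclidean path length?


Segment lengths:
  seg1 = sqrt((1.9)^2 + (-3.4)^2) = 3.8949
  seg2 = sqrt((1.4)^2 + (4.5)^2) = 4.7127
  seg3 = sqrt((2.7)^2 + (2.4)^2) = 3.6125
  seg4 = sqrt((-2.8)^2 + (-2.9)^2) = 4.0311
  seg5 = sqrt((-1.0)^2 + (-4.6)^2) = 4.7074
Total = 20.9587


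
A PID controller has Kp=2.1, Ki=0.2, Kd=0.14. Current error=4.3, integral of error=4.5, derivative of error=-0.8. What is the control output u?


u = Kp*e + Ki*int(e) + Kd*de/dt
= 2.1*4.3 + 0.2*4.5 + 0.14*(-0.8)
= 9.03 + 0.9 + -0.112
= 9.818


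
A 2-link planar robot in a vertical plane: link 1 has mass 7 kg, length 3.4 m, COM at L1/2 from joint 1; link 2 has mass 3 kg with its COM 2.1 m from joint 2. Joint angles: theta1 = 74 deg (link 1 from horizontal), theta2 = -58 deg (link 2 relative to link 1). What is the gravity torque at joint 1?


Horizontal distance from joint 1 to link-1 COM:
  x_c1 = (L1/2)*cos(t1) = 1.7 * 0.2756 = 0.4686 m
Horizontal distance from joint 1 to link-2 COM:
  x_c2 = L1*cos(t1) + Lc2*cos(t1+t2)
       = 3.4*0.2756 + 2.1*0.9613 = 2.9558 m
tau1 = m1*g*x_c1 + m2*g*x_c2
     = 7*9.81*0.4686 + 3*9.81*2.9558
     = 32.1776 + 86.9897
     = 119.1673 Nm


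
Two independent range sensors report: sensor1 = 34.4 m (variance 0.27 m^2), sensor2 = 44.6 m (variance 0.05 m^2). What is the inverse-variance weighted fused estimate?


w1 = (1/var1) / (1/var1 + 1/var2)
   = 3.7037 / (3.7037 + 20.0) = 0.1562
w2 = 1 - w1 = 0.8438
fused = w1*s1 + w2*s2 = 5.375 + 37.6313
= 43.0063 m


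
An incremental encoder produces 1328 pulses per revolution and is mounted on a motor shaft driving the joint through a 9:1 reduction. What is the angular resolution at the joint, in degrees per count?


counts per rev = 1328
effective counts at joint = 1328 * 9 = 11952
resolution = 360 / 11952
= 0.0301 deg/count


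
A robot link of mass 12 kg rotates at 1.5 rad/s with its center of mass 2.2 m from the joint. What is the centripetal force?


F = m * omega^2 * r
= 12 * 1.5^2 * 2.2
= 12 * 2.25 * 2.2
= 59.4 N


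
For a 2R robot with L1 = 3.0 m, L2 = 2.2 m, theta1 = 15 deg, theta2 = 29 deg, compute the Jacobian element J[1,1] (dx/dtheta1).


J[1,1] = -L1*sin(t1) - L2*sin(t1+t2)
= -3.0*sin(15) - 2.2*sin(44)
= -2.3047


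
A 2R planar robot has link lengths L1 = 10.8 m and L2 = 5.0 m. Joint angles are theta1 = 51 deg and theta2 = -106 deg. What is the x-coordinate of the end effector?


Convert angles to radians: theta1 = 0.8901, theta2 = -1.85
x = L1*cos(theta1) + L2*cos(theta1+theta2)
x = 6.7967 + 2.8679
x = 9.6645


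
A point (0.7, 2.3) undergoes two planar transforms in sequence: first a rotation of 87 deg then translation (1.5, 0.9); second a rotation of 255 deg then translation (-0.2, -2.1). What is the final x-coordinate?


After transform 1:
x1 = cos(87)*0.7 - sin(87)*2.3 + 1.5 = -0.7602
y1 = sin(87)*0.7 + cos(87)*2.3 + 0.9 = 1.7194
After transform 2:
x2 = cos(255)*-0.7602 - sin(255)*1.7194 + -0.2
= 1.6576


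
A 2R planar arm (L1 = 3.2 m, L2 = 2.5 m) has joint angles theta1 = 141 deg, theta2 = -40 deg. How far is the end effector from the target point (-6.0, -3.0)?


End effector via forward kinematics:
x = L1*cos(t1) + L2*cos(t1+t2) = -2.9639
y = L1*sin(t1) + L2*sin(t1+t2) = 4.4679
Distance to target:
d = sqrt((-6.0 - -2.9639)^2 + (-3.0 - 4.4679)^2)
= sqrt(9.218 + 55.7694)
= 8.0615 m


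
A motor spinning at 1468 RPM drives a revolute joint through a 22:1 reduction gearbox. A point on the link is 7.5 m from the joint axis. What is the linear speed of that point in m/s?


omega_motor = 1468 * 2*pi/60 = 153.7286 rad/s
omega_joint = omega_motor / 22 = 6.9877 rad/s
v = omega_joint * r = 6.9877 * 7.5
= 52.4075 m/s


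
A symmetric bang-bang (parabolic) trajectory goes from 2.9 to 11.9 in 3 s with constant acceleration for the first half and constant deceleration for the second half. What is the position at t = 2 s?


Symmetric rest-to-rest: each phase covers (pf-p0)/2 in time T/2. 0.5*a*(T/2)^2 = (pf-p0)/2 => a = 4*(pf-p0)/T^2
a = 4*(11.9-2.9)/3^2 = 4.0
t = 2 is in the deceleration phase (t > T/2).
p = pf - 0.5*a*(T-t)^2 = 11.9 - 0.5*4.0*1^2
= 9.9


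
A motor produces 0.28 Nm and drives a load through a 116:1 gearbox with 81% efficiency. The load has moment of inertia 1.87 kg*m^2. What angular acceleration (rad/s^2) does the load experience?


tau_out = tau_motor * N * eta
= 0.28 * 116 * 0.81 = 26.3088 Nm
alpha = tau_out / I = 26.3088 / 1.87
= 14.0689 rad/s^2


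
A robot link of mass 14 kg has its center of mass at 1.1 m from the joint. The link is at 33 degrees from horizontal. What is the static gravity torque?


tau = m*g*L*cos(angle)
= 14 * 9.81 * 1.1 * cos(33 deg)
= 14 * 9.81 * 1.1 * 0.8387
= 126.7013 Nm


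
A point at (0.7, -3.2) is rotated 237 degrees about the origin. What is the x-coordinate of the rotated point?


x' = x*cos(theta) - y*sin(theta)
cos(237 deg) = -0.5446, sin(237 deg) = -0.8387
x' = 0.7 * -0.5446 - -3.2 * -0.8387
= -0.3812 - 2.6837
= -3.065


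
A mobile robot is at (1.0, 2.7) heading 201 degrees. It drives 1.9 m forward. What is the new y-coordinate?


y_new = y0 + d*sin(theta)
= 2.7 + 1.9*sin(201)
= 2.7 + -0.6809
= 2.0191


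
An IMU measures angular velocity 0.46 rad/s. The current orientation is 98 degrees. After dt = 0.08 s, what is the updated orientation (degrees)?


delta_theta = w * dt = 0.46 * 0.08 = 0.0368 rad
= 2.1085 deg
theta_new = 98 + 2.1085 = 100.1085 deg


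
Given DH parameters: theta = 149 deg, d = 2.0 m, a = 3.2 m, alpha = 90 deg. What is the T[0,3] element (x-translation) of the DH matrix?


T[0,3] = a * cos(theta)
= 3.2 * cos(149 deg)
= 3.2 * -0.8572
= -2.7429


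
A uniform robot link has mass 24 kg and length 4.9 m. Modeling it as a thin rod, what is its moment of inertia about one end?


I = (1/3) * m * L^2
= (1/3) * 24 * 4.9^2
= 0.333333 * 24 * 24.01
= 192.08 kg*m^2


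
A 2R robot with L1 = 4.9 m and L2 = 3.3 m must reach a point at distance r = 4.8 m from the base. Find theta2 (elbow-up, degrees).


cos(theta2) = (r^2 - L1^2 - L2^2) / (2*L1*L2)
cos(theta2) = (23.04 - 24.01 - 10.89) / 32.34
cos(theta2) = -0.366729
theta2 = 111.514 degrees


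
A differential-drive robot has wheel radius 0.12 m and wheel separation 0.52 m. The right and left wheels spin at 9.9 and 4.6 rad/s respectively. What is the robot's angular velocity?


vR = r*wR = 0.12*9.9 = 1.188 m/s
vL = r*wL = 0.12*4.6 = 0.552 m/s
v = (vR+vL)/2 = 0.87 m/s
omega = (vR-vL)/L = 1.2231 rad/s
angular velocity = 1.2231 rad/s


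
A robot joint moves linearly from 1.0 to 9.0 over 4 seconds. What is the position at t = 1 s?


s = t/T = 1/4 = 0.25
p(t) = p0 + (pf-p0)*s
= 1.0 + (9.0 - 1.0) * 0.25
= 3.0


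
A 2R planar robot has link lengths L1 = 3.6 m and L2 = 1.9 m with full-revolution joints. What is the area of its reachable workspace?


r_max = L1 + L2 = 5.5 m
r_min = |L1 - L2| = 1.7 m
Area = pi*(r_max^2 - r_min^2)
= pi*(30.25 - 2.89)
= pi * 27.36
= 85.954 m^2


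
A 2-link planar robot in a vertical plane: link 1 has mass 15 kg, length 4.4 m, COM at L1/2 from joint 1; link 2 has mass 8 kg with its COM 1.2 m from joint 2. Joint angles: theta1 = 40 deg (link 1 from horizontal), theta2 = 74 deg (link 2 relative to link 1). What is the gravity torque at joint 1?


Horizontal distance from joint 1 to link-1 COM:
  x_c1 = (L1/2)*cos(t1) = 2.2 * 0.766 = 1.6853 m
Horizontal distance from joint 1 to link-2 COM:
  x_c2 = L1*cos(t1) + Lc2*cos(t1+t2)
       = 4.4*0.766 + 1.2*-0.4067 = 2.8825 m
tau1 = m1*g*x_c1 + m2*g*x_c2
     = 15*9.81*1.6853 + 8*9.81*2.8825
     = 247.9916 + 226.2195
     = 474.2111 Nm


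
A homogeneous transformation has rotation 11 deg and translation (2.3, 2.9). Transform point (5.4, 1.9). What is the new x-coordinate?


x' = cos(theta)*px - sin(theta)*py + tx
= 0.9816*5.4 - 0.1908*1.9 + 2.3
= 7.2382


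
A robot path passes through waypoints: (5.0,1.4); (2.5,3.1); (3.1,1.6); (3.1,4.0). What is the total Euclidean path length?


Segment lengths:
  seg1 = sqrt((-2.5)^2 + (1.7)^2) = 3.0232
  seg2 = sqrt((0.6)^2 + (-1.5)^2) = 1.6155
  seg3 = sqrt((0.0)^2 + (2.4)^2) = 2.4
Total = 7.0388


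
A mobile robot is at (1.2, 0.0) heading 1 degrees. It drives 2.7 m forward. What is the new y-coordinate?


y_new = y0 + d*sin(theta)
= 0.0 + 2.7*sin(1)
= 0.0 + 0.0471
= 0.0471


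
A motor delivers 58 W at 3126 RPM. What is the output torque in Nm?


omega = 3126 * 2*pi/60 = 327.354 rad/s
tau = P / omega = 58 / 327.354
= 0.1772 Nm


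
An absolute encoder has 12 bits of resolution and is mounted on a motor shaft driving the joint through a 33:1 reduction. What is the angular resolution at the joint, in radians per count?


counts = 2^12 = 4096
effective counts at joint = 4096 * 33 = 135168
resolution = 2*pi / 135168
= 4.6484e-05 rad/count


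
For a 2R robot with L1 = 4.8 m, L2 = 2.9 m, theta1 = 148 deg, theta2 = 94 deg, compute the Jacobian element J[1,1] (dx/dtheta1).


J[1,1] = -L1*sin(t1) - L2*sin(t1+t2)
= -4.8*sin(148) - 2.9*sin(242)
= 0.0169


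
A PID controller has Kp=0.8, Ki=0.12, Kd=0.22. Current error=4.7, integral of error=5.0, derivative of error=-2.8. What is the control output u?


u = Kp*e + Ki*int(e) + Kd*de/dt
= 0.8*4.7 + 0.12*5.0 + 0.22*(-2.8)
= 3.76 + 0.6 + -0.616
= 3.744


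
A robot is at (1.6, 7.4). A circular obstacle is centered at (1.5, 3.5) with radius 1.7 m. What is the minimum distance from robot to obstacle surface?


center_dist = sqrt((1.6-1.5)^2 + (7.4-3.5)^2)
= sqrt(0.01 + 15.21)
= 3.9013
min_dist = center_dist - radius = 3.9013 - 1.7 = 2.2013 m


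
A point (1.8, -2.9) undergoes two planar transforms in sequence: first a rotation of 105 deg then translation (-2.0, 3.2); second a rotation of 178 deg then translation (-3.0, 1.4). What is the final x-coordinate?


After transform 1:
x1 = cos(105)*1.8 - sin(105)*-2.9 + -2.0 = 0.3353
y1 = sin(105)*1.8 + cos(105)*-2.9 + 3.2 = 5.6892
After transform 2:
x2 = cos(178)*0.3353 - sin(178)*5.6892 + -3.0
= -3.5337


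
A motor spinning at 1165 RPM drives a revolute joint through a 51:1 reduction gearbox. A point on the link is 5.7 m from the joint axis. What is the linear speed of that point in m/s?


omega_motor = 1165 * 2*pi/60 = 121.9985 rad/s
omega_joint = omega_motor / 51 = 2.3921 rad/s
v = omega_joint * r = 2.3921 * 5.7
= 13.6351 m/s


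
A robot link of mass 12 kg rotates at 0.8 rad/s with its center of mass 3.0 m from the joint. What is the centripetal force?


F = m * omega^2 * r
= 12 * 0.8^2 * 3.0
= 12 * 0.64 * 3.0
= 23.04 N


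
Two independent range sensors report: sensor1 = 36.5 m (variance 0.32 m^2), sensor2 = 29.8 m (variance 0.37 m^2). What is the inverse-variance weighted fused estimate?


w1 = (1/var1) / (1/var1 + 1/var2)
   = 3.125 / (3.125 + 2.7027) = 0.5362
w2 = 1 - w1 = 0.4638
fused = w1*s1 + w2*s2 = 19.5725 + 13.8203
= 33.3928 m


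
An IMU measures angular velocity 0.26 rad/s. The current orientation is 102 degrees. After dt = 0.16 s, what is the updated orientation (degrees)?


delta_theta = w * dt = 0.26 * 0.16 = 0.0416 rad
= 2.3835 deg
theta_new = 102 + 2.3835 = 104.3835 deg


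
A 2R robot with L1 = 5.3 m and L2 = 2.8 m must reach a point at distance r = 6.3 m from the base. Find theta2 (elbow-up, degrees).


cos(theta2) = (r^2 - L1^2 - L2^2) / (2*L1*L2)
cos(theta2) = (39.69 - 28.09 - 7.84) / 29.68
cos(theta2) = 0.126685
theta2 = 82.7219 degrees


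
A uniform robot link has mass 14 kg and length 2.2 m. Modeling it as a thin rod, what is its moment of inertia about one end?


I = (1/3) * m * L^2
= (1/3) * 14 * 2.2^2
= 0.333333 * 14 * 4.84
= 22.5867 kg*m^2


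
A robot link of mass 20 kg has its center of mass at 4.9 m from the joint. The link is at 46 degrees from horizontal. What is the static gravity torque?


tau = m*g*L*cos(angle)
= 20 * 9.81 * 4.9 * cos(46 deg)
= 20 * 9.81 * 4.9 * 0.6947
= 667.8307 Nm


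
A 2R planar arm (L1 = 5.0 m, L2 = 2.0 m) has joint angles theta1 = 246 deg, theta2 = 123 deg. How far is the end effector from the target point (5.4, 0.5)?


End effector via forward kinematics:
x = L1*cos(t1) + L2*cos(t1+t2) = -0.0583
y = L1*sin(t1) + L2*sin(t1+t2) = -4.2549
Distance to target:
d = sqrt((5.4 - -0.0583)^2 + (0.5 - -4.2549)^2)
= sqrt(29.7931 + 22.6087)
= 7.2389 m


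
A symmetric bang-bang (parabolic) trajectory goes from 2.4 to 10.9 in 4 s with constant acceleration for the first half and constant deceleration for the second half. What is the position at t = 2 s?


Symmetric rest-to-rest: each phase covers (pf-p0)/2 in time T/2. 0.5*a*(T/2)^2 = (pf-p0)/2 => a = 4*(pf-p0)/T^2
a = 4*(10.9-2.4)/4^2 = 2.125
t = 2 is in the acceleration phase (t <= T/2).
p = p0 + 0.5*a*t^2 = 2.4 + 0.5*2.125*2^2
= 6.65


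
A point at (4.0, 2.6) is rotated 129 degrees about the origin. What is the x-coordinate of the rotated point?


x' = x*cos(theta) - y*sin(theta)
cos(129 deg) = -0.6293, sin(129 deg) = 0.7771
x' = 4.0 * -0.6293 - 2.6 * 0.7771
= -2.5173 - 2.0206
= -4.5379


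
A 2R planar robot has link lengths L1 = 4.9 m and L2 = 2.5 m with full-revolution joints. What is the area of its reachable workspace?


r_max = L1 + L2 = 7.4 m
r_min = |L1 - L2| = 2.4 m
Area = pi*(r_max^2 - r_min^2)
= pi*(54.76 - 5.76)
= pi * 49.0
= 153.938 m^2


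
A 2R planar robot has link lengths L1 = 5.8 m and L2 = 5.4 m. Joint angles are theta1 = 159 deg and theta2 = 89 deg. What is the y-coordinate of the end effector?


Convert angles to radians: theta1 = 2.7751, theta2 = 1.5533
y = L1*sin(theta1) + L2*sin(theta1+theta2)
y = 2.0785 + -5.0068
y = -2.9283


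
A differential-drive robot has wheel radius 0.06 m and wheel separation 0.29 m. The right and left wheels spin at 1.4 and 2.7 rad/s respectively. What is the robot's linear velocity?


vR = r*wR = 0.06*1.4 = 0.084 m/s
vL = r*wL = 0.06*2.7 = 0.162 m/s
v = (vR+vL)/2 = 0.123 m/s
omega = (vR-vL)/L = -0.269 rad/s
linear velocity = 0.123 m/s


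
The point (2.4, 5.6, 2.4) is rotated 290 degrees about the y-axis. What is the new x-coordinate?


Rotation about y-axis: x' = x*cos(theta) + z*sin(theta)
= 2.4 * 0.342 + 2.4 * -0.9397
= -1.4344


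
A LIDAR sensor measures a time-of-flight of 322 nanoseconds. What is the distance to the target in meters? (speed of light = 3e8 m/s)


tof = 322 ns = 3.22e-07 s
dist = c * tof / 2
= 3e8 * 3.22e-07 / 2
= 48.3 m


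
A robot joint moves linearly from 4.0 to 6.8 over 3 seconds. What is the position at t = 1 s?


s = t/T = 1/3 = 0.3333
p(t) = p0 + (pf-p0)*s
= 4.0 + (6.8 - 4.0) * 0.3333
= 4.9333


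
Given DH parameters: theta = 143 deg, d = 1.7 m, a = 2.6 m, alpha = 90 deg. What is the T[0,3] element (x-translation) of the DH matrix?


T[0,3] = a * cos(theta)
= 2.6 * cos(143 deg)
= 2.6 * -0.7986
= -2.0765


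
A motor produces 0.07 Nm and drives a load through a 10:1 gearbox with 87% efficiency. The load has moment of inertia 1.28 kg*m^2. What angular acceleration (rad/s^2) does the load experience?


tau_out = tau_motor * N * eta
= 0.07 * 10 * 0.87 = 0.609 Nm
alpha = tau_out / I = 0.609 / 1.28
= 0.4758 rad/s^2


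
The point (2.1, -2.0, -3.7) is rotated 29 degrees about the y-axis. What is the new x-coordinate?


Rotation about y-axis: x' = x*cos(theta) + z*sin(theta)
= 2.1 * 0.8746 + -3.7 * 0.4848
= 0.0429


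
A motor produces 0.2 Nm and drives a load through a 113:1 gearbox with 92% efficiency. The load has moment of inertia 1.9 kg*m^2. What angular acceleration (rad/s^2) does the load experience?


tau_out = tau_motor * N * eta
= 0.2 * 113 * 0.92 = 20.792 Nm
alpha = tau_out / I = 20.792 / 1.9
= 10.9432 rad/s^2


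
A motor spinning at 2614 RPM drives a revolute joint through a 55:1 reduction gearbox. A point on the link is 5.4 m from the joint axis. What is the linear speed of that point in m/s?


omega_motor = 2614 * 2*pi/60 = 273.7374 rad/s
omega_joint = omega_motor / 55 = 4.977 rad/s
v = omega_joint * r = 4.977 * 5.4
= 26.876 m/s


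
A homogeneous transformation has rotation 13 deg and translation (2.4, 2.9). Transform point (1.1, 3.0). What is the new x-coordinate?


x' = cos(theta)*px - sin(theta)*py + tx
= 0.9744*1.1 - 0.225*3.0 + 2.4
= 2.797


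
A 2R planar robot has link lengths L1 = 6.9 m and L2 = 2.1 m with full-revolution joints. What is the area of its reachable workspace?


r_max = L1 + L2 = 9.0 m
r_min = |L1 - L2| = 4.8 m
Area = pi*(r_max^2 - r_min^2)
= pi*(81.0 - 23.04)
= pi * 57.96
= 182.0867 m^2


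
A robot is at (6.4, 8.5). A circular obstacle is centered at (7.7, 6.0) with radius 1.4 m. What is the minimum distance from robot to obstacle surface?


center_dist = sqrt((6.4-7.7)^2 + (8.5-6.0)^2)
= sqrt(1.69 + 6.25)
= 2.8178
min_dist = center_dist - radius = 2.8178 - 1.4 = 1.4178 m


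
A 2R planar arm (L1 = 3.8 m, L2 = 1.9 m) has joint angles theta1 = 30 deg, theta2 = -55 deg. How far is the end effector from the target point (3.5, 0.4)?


End effector via forward kinematics:
x = L1*cos(t1) + L2*cos(t1+t2) = 5.0129
y = L1*sin(t1) + L2*sin(t1+t2) = 1.097
Distance to target:
d = sqrt((3.5 - 5.0129)^2 + (0.4 - 1.097)^2)
= sqrt(2.2888 + 0.4858)
= 1.6657 m


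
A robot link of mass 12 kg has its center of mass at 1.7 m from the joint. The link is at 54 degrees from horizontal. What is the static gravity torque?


tau = m*g*L*cos(angle)
= 12 * 9.81 * 1.7 * cos(54 deg)
= 12 * 9.81 * 1.7 * 0.5878
= 117.6299 Nm


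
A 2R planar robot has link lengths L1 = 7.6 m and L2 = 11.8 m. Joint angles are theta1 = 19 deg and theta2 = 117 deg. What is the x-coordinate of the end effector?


Convert angles to radians: theta1 = 0.3316, theta2 = 2.042
x = L1*cos(theta1) + L2*cos(theta1+theta2)
x = 7.1859 + -8.4882
x = -1.3023


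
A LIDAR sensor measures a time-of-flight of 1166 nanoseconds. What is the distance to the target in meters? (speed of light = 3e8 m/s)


tof = 1166 ns = 1.166e-06 s
dist = c * tof / 2
= 3e8 * 1.166e-06 / 2
= 174.9 m


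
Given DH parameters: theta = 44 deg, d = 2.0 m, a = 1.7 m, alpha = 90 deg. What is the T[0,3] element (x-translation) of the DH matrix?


T[0,3] = a * cos(theta)
= 1.7 * cos(44 deg)
= 1.7 * 0.7193
= 1.2229


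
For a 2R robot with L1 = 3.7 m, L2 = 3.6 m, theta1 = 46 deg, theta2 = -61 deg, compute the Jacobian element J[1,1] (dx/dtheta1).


J[1,1] = -L1*sin(t1) - L2*sin(t1+t2)
= -3.7*sin(46) - 3.6*sin(-15)
= -1.7298


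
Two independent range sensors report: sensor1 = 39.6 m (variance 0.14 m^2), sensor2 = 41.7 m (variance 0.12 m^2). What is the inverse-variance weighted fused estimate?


w1 = (1/var1) / (1/var1 + 1/var2)
   = 7.1429 / (7.1429 + 8.3333) = 0.4615
w2 = 1 - w1 = 0.5385
fused = w1*s1 + w2*s2 = 18.2769 + 22.4538
= 40.7308 m


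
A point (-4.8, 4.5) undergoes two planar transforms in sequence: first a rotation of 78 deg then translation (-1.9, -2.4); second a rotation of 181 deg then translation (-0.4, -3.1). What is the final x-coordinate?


After transform 1:
x1 = cos(78)*-4.8 - sin(78)*4.5 + -1.9 = -7.2996
y1 = sin(78)*-4.8 + cos(78)*4.5 + -2.4 = -6.1595
After transform 2:
x2 = cos(181)*-7.2996 - sin(181)*-6.1595 + -0.4
= 6.791


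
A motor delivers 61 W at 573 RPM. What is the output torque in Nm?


omega = 573 * 2*pi/60 = 60.0044 rad/s
tau = P / omega = 61 / 60.0044
= 1.0166 Nm


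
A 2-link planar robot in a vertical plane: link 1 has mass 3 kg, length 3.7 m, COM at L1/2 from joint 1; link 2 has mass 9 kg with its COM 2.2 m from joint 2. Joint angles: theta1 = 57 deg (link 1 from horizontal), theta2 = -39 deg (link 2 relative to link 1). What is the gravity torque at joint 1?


Horizontal distance from joint 1 to link-1 COM:
  x_c1 = (L1/2)*cos(t1) = 1.85 * 0.5446 = 1.0076 m
Horizontal distance from joint 1 to link-2 COM:
  x_c2 = L1*cos(t1) + Lc2*cos(t1+t2)
       = 3.7*0.5446 + 2.2*0.9511 = 4.1075 m
tau1 = m1*g*x_c1 + m2*g*x_c2
     = 3*9.81*1.0076 + 9*9.81*4.1075
     = 29.6531 + 362.6502
     = 392.3033 Nm


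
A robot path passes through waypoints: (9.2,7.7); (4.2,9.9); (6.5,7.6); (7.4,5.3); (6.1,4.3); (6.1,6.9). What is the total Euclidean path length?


Segment lengths:
  seg1 = sqrt((-5.0)^2 + (2.2)^2) = 5.4626
  seg2 = sqrt((2.3)^2 + (-2.3)^2) = 3.2527
  seg3 = sqrt((0.9)^2 + (-2.3)^2) = 2.4698
  seg4 = sqrt((-1.3)^2 + (-1.0)^2) = 1.6401
  seg5 = sqrt((0.0)^2 + (2.6)^2) = 2.6
Total = 15.4252


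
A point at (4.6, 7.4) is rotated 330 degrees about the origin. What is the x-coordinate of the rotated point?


x' = x*cos(theta) - y*sin(theta)
cos(330 deg) = 0.866, sin(330 deg) = -0.5
x' = 4.6 * 0.866 - 7.4 * -0.5
= 3.9837 - -3.7
= 7.6837


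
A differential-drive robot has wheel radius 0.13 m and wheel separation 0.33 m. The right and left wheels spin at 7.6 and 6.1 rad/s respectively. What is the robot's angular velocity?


vR = r*wR = 0.13*7.6 = 0.988 m/s
vL = r*wL = 0.13*6.1 = 0.793 m/s
v = (vR+vL)/2 = 0.8905 m/s
omega = (vR-vL)/L = 0.5909 rad/s
angular velocity = 0.5909 rad/s


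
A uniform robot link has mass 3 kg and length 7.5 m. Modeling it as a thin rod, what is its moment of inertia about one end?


I = (1/3) * m * L^2
= (1/3) * 3 * 7.5^2
= 0.333333 * 3 * 56.25
= 56.25 kg*m^2


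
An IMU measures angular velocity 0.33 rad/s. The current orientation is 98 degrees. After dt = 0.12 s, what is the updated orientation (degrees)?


delta_theta = w * dt = 0.33 * 0.12 = 0.0396 rad
= 2.2689 deg
theta_new = 98 + 2.2689 = 100.2689 deg


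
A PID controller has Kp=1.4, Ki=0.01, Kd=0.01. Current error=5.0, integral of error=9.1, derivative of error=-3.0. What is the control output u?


u = Kp*e + Ki*int(e) + Kd*de/dt
= 1.4*5.0 + 0.01*9.1 + 0.01*(-3.0)
= 7.0 + 0.091 + -0.03
= 7.061


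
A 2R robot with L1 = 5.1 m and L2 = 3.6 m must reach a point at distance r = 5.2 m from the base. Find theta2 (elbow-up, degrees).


cos(theta2) = (r^2 - L1^2 - L2^2) / (2*L1*L2)
cos(theta2) = (27.04 - 26.01 - 12.96) / 36.72
cos(theta2) = -0.324891
theta2 = 108.959 degrees


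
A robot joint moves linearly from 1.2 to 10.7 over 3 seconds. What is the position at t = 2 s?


s = t/T = 2/3 = 0.6667
p(t) = p0 + (pf-p0)*s
= 1.2 + (10.7 - 1.2) * 0.6667
= 7.5333


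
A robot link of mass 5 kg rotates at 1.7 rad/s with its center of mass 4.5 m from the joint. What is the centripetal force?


F = m * omega^2 * r
= 5 * 1.7^2 * 4.5
= 5 * 2.89 * 4.5
= 65.025 N


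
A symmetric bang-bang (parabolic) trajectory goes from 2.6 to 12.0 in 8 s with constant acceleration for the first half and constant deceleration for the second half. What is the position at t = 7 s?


Symmetric rest-to-rest: each phase covers (pf-p0)/2 in time T/2. 0.5*a*(T/2)^2 = (pf-p0)/2 => a = 4*(pf-p0)/T^2
a = 4*(12.0-2.6)/8^2 = 0.5875
t = 7 is in the deceleration phase (t > T/2).
p = pf - 0.5*a*(T-t)^2 = 12.0 - 0.5*0.5875*1^2
= 11.7063


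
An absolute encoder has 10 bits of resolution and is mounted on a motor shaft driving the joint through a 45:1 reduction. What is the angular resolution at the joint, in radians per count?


counts = 2^10 = 1024
effective counts at joint = 1024 * 45 = 46080
resolution = 2*pi / 46080
= 1.3635e-04 rad/count


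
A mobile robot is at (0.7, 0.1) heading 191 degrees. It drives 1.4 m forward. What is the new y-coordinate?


y_new = y0 + d*sin(theta)
= 0.1 + 1.4*sin(191)
= 0.1 + -0.2671
= -0.1671


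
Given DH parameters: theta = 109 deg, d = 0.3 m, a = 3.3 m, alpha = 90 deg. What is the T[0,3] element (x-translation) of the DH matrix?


T[0,3] = a * cos(theta)
= 3.3 * cos(109 deg)
= 3.3 * -0.3256
= -1.0744


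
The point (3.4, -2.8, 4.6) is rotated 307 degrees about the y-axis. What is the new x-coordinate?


Rotation about y-axis: x' = x*cos(theta) + z*sin(theta)
= 3.4 * 0.6018 + 4.6 * -0.7986
= -1.6276


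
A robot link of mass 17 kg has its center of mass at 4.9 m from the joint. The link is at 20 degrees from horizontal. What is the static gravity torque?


tau = m*g*L*cos(angle)
= 17 * 9.81 * 4.9 * cos(20 deg)
= 17 * 9.81 * 4.9 * 0.9397
= 767.8914 Nm


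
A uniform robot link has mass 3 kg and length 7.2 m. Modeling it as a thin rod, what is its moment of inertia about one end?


I = (1/3) * m * L^2
= (1/3) * 3 * 7.2^2
= 0.333333 * 3 * 51.84
= 51.84 kg*m^2


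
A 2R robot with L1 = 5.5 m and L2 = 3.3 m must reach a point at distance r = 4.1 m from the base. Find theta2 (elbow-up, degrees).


cos(theta2) = (r^2 - L1^2 - L2^2) / (2*L1*L2)
cos(theta2) = (16.81 - 30.25 - 10.89) / 36.3
cos(theta2) = -0.670248
theta2 = 132.0862 degrees


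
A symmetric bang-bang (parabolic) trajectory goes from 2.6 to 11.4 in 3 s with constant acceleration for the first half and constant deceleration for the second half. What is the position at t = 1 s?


Symmetric rest-to-rest: each phase covers (pf-p0)/2 in time T/2. 0.5*a*(T/2)^2 = (pf-p0)/2 => a = 4*(pf-p0)/T^2
a = 4*(11.4-2.6)/3^2 = 3.9111
t = 1 is in the acceleration phase (t <= T/2).
p = p0 + 0.5*a*t^2 = 2.6 + 0.5*3.9111*1^2
= 4.5556


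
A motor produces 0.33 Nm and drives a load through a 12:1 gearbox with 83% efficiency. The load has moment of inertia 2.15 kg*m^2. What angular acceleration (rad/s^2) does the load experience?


tau_out = tau_motor * N * eta
= 0.33 * 12 * 0.83 = 3.2868 Nm
alpha = tau_out / I = 3.2868 / 2.15
= 1.5287 rad/s^2


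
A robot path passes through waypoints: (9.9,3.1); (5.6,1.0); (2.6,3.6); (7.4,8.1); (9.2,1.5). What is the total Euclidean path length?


Segment lengths:
  seg1 = sqrt((-4.3)^2 + (-2.1)^2) = 4.7854
  seg2 = sqrt((-3.0)^2 + (2.6)^2) = 3.9699
  seg3 = sqrt((4.8)^2 + (4.5)^2) = 6.5795
  seg4 = sqrt((1.8)^2 + (-6.6)^2) = 6.8411
Total = 22.1758


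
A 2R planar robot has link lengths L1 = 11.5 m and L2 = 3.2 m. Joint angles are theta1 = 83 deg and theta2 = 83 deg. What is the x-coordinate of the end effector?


Convert angles to radians: theta1 = 1.4486, theta2 = 1.4486
x = L1*cos(theta1) + L2*cos(theta1+theta2)
x = 1.4015 + -3.1049
x = -1.7034


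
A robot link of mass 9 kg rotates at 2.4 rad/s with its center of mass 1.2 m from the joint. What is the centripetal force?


F = m * omega^2 * r
= 9 * 2.4^2 * 1.2
= 9 * 5.76 * 1.2
= 62.208 N


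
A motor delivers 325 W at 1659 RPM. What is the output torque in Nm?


omega = 1659 * 2*pi/60 = 173.7301 rad/s
tau = P / omega = 325 / 173.7301
= 1.8707 Nm


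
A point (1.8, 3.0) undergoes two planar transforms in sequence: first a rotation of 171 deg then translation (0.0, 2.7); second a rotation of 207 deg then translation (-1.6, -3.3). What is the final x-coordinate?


After transform 1:
x1 = cos(171)*1.8 - sin(171)*3.0 + 0.0 = -2.2471
y1 = sin(171)*1.8 + cos(171)*3.0 + 2.7 = 0.0185
After transform 2:
x2 = cos(207)*-2.2471 - sin(207)*0.0185 + -1.6
= 0.4106


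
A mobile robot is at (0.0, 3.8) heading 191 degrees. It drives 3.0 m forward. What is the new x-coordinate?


x_new = x0 + d*cos(theta)
= 0.0 + 3.0*cos(191)
= 0.0 + -2.9449
= -2.9449


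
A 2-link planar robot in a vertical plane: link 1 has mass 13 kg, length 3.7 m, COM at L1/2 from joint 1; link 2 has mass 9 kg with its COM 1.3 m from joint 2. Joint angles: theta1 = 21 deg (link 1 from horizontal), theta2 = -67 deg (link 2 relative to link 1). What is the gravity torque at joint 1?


Horizontal distance from joint 1 to link-1 COM:
  x_c1 = (L1/2)*cos(t1) = 1.85 * 0.9336 = 1.7271 m
Horizontal distance from joint 1 to link-2 COM:
  x_c2 = L1*cos(t1) + Lc2*cos(t1+t2)
       = 3.7*0.9336 + 1.3*0.6947 = 4.3573 m
tau1 = m1*g*x_c1 + m2*g*x_c2
     = 13*9.81*1.7271 + 9*9.81*4.3573
     = 220.2601 + 384.7063
     = 604.9664 Nm


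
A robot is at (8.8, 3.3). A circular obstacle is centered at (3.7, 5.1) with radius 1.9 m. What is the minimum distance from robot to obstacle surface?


center_dist = sqrt((8.8-3.7)^2 + (3.3-5.1)^2)
= sqrt(26.01 + 3.24)
= 5.4083
min_dist = center_dist - radius = 5.4083 - 1.9 = 3.5083 m


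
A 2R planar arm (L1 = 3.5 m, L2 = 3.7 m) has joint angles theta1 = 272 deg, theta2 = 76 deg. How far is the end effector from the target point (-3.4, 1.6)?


End effector via forward kinematics:
x = L1*cos(t1) + L2*cos(t1+t2) = 3.7413
y = L1*sin(t1) + L2*sin(t1+t2) = -4.2671
Distance to target:
d = sqrt((-3.4 - 3.7413)^2 + (1.6 - -4.2671)^2)
= sqrt(50.9981 + 34.4233)
= 9.2424 m


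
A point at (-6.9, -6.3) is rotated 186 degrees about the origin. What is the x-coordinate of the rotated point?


x' = x*cos(theta) - y*sin(theta)
cos(186 deg) = -0.9945, sin(186 deg) = -0.1045
x' = -6.9 * -0.9945 - -6.3 * -0.1045
= 6.8622 - 0.6585
= 6.2037


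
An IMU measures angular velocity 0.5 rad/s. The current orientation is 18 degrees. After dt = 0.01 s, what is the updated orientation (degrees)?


delta_theta = w * dt = 0.5 * 0.01 = 0.005 rad
= 0.2865 deg
theta_new = 18 + 0.2865 = 18.2865 deg


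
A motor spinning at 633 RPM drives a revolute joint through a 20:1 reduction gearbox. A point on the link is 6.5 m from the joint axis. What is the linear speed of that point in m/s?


omega_motor = 633 * 2*pi/60 = 66.2876 rad/s
omega_joint = omega_motor / 20 = 3.3144 rad/s
v = omega_joint * r = 3.3144 * 6.5
= 21.5435 m/s


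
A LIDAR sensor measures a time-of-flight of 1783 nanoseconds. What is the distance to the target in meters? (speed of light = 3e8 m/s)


tof = 1783 ns = 1.783e-06 s
dist = c * tof / 2
= 3e8 * 1.783e-06 / 2
= 267.45 m


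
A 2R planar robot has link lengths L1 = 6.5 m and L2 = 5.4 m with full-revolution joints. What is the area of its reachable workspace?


r_max = L1 + L2 = 11.9 m
r_min = |L1 - L2| = 1.1 m
Area = pi*(r_max^2 - r_min^2)
= pi*(141.61 - 1.21)
= pi * 140.4
= 441.0796 m^2


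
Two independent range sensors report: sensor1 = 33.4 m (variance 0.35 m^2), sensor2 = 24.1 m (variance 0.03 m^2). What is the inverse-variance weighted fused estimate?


w1 = (1/var1) / (1/var1 + 1/var2)
   = 2.8571 / (2.8571 + 33.3333) = 0.0789
w2 = 1 - w1 = 0.9211
fused = w1*s1 + w2*s2 = 2.6368 + 22.1974
= 24.8342 m


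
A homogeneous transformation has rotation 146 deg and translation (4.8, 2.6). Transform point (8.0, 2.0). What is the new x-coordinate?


x' = cos(theta)*px - sin(theta)*py + tx
= -0.829*8.0 - 0.5592*2.0 + 4.8
= -2.9507


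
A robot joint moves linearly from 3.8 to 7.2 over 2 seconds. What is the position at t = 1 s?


s = t/T = 1/2 = 0.5
p(t) = p0 + (pf-p0)*s
= 3.8 + (7.2 - 3.8) * 0.5
= 5.5


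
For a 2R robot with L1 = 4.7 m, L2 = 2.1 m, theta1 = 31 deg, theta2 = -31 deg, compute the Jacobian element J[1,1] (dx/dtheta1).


J[1,1] = -L1*sin(t1) - L2*sin(t1+t2)
= -4.7*sin(31) - 2.1*sin(0)
= -2.4207


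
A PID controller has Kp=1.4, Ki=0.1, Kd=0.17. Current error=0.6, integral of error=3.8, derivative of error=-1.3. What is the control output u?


u = Kp*e + Ki*int(e) + Kd*de/dt
= 1.4*0.6 + 0.1*3.8 + 0.17*(-1.3)
= 0.84 + 0.38 + -0.221
= 0.999


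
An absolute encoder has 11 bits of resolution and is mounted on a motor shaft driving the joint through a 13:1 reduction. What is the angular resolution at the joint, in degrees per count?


counts = 2^11 = 2048
effective counts at joint = 2048 * 13 = 26624
resolution = 360 / 26624
= 0.0135 deg/count


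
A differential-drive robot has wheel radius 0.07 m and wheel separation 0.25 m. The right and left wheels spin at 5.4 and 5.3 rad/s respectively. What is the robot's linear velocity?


vR = r*wR = 0.07*5.4 = 0.378 m/s
vL = r*wL = 0.07*5.3 = 0.371 m/s
v = (vR+vL)/2 = 0.3745 m/s
omega = (vR-vL)/L = 0.028 rad/s
linear velocity = 0.3745 m/s


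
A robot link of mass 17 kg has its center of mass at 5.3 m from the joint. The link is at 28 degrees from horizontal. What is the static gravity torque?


tau = m*g*L*cos(angle)
= 17 * 9.81 * 5.3 * cos(28 deg)
= 17 * 9.81 * 5.3 * 0.8829
= 780.4206 Nm


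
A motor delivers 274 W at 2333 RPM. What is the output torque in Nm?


omega = 2333 * 2*pi/60 = 244.3112 rad/s
tau = P / omega = 274 / 244.3112
= 1.1215 Nm


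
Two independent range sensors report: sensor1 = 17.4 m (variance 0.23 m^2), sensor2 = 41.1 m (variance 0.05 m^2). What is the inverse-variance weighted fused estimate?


w1 = (1/var1) / (1/var1 + 1/var2)
   = 4.3478 / (4.3478 + 20.0) = 0.1786
w2 = 1 - w1 = 0.8214
fused = w1*s1 + w2*s2 = 3.1071 + 33.7607
= 36.8679 m


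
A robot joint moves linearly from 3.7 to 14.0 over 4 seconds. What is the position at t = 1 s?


s = t/T = 1/4 = 0.25
p(t) = p0 + (pf-p0)*s
= 3.7 + (14.0 - 3.7) * 0.25
= 6.275


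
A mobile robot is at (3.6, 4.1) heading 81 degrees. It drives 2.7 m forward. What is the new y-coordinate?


y_new = y0 + d*sin(theta)
= 4.1 + 2.7*sin(81)
= 4.1 + 2.6668
= 6.7668


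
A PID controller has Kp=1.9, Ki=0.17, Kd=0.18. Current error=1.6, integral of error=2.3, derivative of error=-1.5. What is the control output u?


u = Kp*e + Ki*int(e) + Kd*de/dt
= 1.9*1.6 + 0.17*2.3 + 0.18*(-1.5)
= 3.04 + 0.391 + -0.27
= 3.161


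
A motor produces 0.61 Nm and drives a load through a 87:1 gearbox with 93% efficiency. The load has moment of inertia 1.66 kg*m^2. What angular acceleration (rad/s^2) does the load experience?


tau_out = tau_motor * N * eta
= 0.61 * 87 * 0.93 = 49.3551 Nm
alpha = tau_out / I = 49.3551 / 1.66
= 29.732 rad/s^2


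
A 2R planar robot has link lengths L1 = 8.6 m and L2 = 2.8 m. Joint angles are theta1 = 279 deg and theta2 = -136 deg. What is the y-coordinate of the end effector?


Convert angles to radians: theta1 = 4.8695, theta2 = -2.3736
y = L1*sin(theta1) + L2*sin(theta1+theta2)
y = -8.4941 + 1.6851
y = -6.809


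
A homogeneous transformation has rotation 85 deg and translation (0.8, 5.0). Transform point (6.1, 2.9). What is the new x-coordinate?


x' = cos(theta)*px - sin(theta)*py + tx
= 0.0872*6.1 - 0.9962*2.9 + 0.8
= -1.5573


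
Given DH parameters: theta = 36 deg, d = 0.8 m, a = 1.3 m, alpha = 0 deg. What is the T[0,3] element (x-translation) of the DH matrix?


T[0,3] = a * cos(theta)
= 1.3 * cos(36 deg)
= 1.3 * 0.809
= 1.0517


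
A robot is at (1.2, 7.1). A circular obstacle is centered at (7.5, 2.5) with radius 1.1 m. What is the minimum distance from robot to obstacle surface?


center_dist = sqrt((1.2-7.5)^2 + (7.1-2.5)^2)
= sqrt(39.69 + 21.16)
= 7.8006
min_dist = center_dist - radius = 7.8006 - 1.1 = 6.7006 m


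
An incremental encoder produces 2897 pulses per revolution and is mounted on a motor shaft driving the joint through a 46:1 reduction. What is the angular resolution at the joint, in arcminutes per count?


counts per rev = 2897
effective counts at joint = 2897 * 46 = 133262
resolution = 360*60 / 133262
= 0.1621 arcmin/count


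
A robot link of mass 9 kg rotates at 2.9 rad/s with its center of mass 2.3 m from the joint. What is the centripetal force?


F = m * omega^2 * r
= 9 * 2.9^2 * 2.3
= 9 * 8.41 * 2.3
= 174.087 N


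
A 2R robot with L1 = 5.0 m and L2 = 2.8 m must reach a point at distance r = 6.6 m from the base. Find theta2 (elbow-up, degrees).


cos(theta2) = (r^2 - L1^2 - L2^2) / (2*L1*L2)
cos(theta2) = (43.56 - 25.0 - 7.84) / 28.0
cos(theta2) = 0.382857
theta2 = 67.4892 degrees


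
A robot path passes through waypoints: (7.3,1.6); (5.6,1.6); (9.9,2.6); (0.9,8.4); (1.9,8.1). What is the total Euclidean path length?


Segment lengths:
  seg1 = sqrt((-1.7)^2 + (0.0)^2) = 1.7
  seg2 = sqrt((4.3)^2 + (1.0)^2) = 4.4147
  seg3 = sqrt((-9.0)^2 + (5.8)^2) = 10.707
  seg4 = sqrt((1.0)^2 + (-0.3)^2) = 1.044
Total = 17.8658


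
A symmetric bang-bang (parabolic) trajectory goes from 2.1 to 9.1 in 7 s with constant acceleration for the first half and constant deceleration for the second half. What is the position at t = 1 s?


Symmetric rest-to-rest: each phase covers (pf-p0)/2 in time T/2. 0.5*a*(T/2)^2 = (pf-p0)/2 => a = 4*(pf-p0)/T^2
a = 4*(9.1-2.1)/7^2 = 0.5714
t = 1 is in the acceleration phase (t <= T/2).
p = p0 + 0.5*a*t^2 = 2.1 + 0.5*0.5714*1^2
= 2.3857


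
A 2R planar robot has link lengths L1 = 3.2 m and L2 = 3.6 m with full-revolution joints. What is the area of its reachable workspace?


r_max = L1 + L2 = 6.8 m
r_min = |L1 - L2| = 0.4 m
Area = pi*(r_max^2 - r_min^2)
= pi*(46.24 - 0.16)
= pi * 46.08
= 144.7646 m^2


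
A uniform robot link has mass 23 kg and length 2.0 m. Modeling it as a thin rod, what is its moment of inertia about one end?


I = (1/3) * m * L^2
= (1/3) * 23 * 2.0^2
= 0.333333 * 23 * 4.0
= 30.6667 kg*m^2


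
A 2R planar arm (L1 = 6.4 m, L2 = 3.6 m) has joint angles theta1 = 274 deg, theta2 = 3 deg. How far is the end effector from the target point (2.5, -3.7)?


End effector via forward kinematics:
x = L1*cos(t1) + L2*cos(t1+t2) = 0.8852
y = L1*sin(t1) + L2*sin(t1+t2) = -9.9576
Distance to target:
d = sqrt((2.5 - 0.8852)^2 + (-3.7 - -9.9576)^2)
= sqrt(2.6077 + 39.1573)
= 6.4626 m


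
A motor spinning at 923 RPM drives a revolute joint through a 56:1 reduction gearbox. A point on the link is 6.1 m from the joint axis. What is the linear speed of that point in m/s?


omega_motor = 923 * 2*pi/60 = 96.6563 rad/s
omega_joint = omega_motor / 56 = 1.726 rad/s
v = omega_joint * r = 1.726 * 6.1
= 10.5286 m/s


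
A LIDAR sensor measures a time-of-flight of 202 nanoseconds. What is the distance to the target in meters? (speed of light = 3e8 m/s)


tof = 202 ns = 2.02e-07 s
dist = c * tof / 2
= 3e8 * 2.02e-07 / 2
= 30.3 m


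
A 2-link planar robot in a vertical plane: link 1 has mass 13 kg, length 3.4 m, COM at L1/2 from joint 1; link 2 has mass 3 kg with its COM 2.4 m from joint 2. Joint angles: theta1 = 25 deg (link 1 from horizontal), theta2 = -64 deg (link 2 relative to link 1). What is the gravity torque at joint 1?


Horizontal distance from joint 1 to link-1 COM:
  x_c1 = (L1/2)*cos(t1) = 1.7 * 0.9063 = 1.5407 m
Horizontal distance from joint 1 to link-2 COM:
  x_c2 = L1*cos(t1) + Lc2*cos(t1+t2)
       = 3.4*0.9063 + 2.4*0.7771 = 4.9466 m
tau1 = m1*g*x_c1 + m2*g*x_c2
     = 13*9.81*1.5407 + 3*9.81*4.9466
     = 196.4884 + 145.5783
     = 342.0668 Nm


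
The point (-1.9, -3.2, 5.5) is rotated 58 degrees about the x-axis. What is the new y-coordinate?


Rotation about x-axis: y' = y*cos(theta) - z*sin(theta)
= -3.2 * 0.5299 - 5.5 * 0.848
= -6.36


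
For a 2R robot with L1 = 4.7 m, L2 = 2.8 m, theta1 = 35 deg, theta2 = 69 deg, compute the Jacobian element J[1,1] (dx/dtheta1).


J[1,1] = -L1*sin(t1) - L2*sin(t1+t2)
= -4.7*sin(35) - 2.8*sin(104)
= -5.4126


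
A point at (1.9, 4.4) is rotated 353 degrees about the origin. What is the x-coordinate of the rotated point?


x' = x*cos(theta) - y*sin(theta)
cos(353 deg) = 0.9925, sin(353 deg) = -0.1219
x' = 1.9 * 0.9925 - 4.4 * -0.1219
= 1.8858 - -0.5362
= 2.4221
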